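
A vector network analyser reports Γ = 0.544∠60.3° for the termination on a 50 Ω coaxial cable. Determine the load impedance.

Z_L = Z_0·(1 + Γ)/(1 − Γ) = 50·(1.27 + j0.473)/(0.73 − j0.473)

Z_L ≈ 46.5 + j62.4 Ω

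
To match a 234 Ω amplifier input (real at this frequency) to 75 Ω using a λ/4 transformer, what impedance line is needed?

Z_qwt ≈ 132 Ω

Z_qwt = √(Z_0·R_L) = √(75 × 234) = √17550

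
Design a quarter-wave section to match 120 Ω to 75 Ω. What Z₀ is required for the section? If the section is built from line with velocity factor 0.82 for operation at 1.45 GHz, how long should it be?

Z_qwt = √(Z_0·R_L) = √(75 × 120) = √9000
λ = 0.82·c/f = 0.17 m, so l = λ/4 = 0.0424 m

Z_qwt ≈ 94.9 Ω; length ≈ 4.24 cm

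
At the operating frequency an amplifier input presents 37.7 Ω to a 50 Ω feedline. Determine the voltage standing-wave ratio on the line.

VSWR ≈ 1.33

Γ = (37.7 − 50)/(37.7 + 50) = -0.14
VSWR = (1 + 0.14)/(1 − 0.14)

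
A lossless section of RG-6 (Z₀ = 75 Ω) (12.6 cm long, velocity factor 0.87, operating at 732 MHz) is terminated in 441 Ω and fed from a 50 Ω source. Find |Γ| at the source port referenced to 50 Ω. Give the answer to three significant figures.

|Γ| ≈ 0.703

λ = v/f = 0.87·c / 732 MHz = 0.357 m
βl = 2π·l/λ = 2π × 0.353 = 127°
tan(βl) = -1.32
Z_in = Z_0·(Z_L + jZ_0·tanβl)/(Z_0 + jZ_L·tanβl) = 19.8 + j54.4 Ω
Γ_s = (Z_in − Z_s)/(Z_in + Z_s) = (-30.2 + j54.4)/(69.8 + j54.4), |Γ_s| = 0.703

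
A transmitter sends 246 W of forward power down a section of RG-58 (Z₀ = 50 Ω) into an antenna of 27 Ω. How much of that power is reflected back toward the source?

P_reflected ≈ 21.9 W

Γ = (27 − 50)/(27 + 50) = -0.299
|Γ|² = 0.0892
P_refl = |Γ|²·P_inc = 21.9 W, P_del = (1 − |Γ|²)·P_inc = 224 W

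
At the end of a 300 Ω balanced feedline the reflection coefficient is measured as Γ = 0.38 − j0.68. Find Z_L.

Z_L ≈ 139 − j482 Ω

Z_L = Z_0·(1 + Γ)/(1 − Γ) = 300·(1.38 − j0.68)/(0.62 + j0.68)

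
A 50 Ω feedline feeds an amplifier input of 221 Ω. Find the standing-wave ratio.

For a purely resistive load, VSWR = R_L/Z_0 or Z_0/R_L (whichever > 1) = 221/50

VSWR ≈ 4.42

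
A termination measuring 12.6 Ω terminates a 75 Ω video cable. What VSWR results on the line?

Γ = (12.6 − 75)/(12.6 + 75) = -0.712
VSWR = (1 + 0.712)/(1 − 0.712)

VSWR ≈ 5.95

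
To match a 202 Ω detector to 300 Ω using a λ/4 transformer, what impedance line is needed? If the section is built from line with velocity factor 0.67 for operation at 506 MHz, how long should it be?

Z_qwt = √(Z_0·R_L) = √(300 × 202) = √60600
λ = 0.67·c/f = 0.397 m, so l = λ/4 = 0.0993 m

Z_qwt ≈ 246 Ω; length ≈ 9.93 cm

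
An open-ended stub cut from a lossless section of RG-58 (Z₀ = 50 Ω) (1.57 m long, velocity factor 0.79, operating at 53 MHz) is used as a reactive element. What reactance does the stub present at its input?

X_in ≈ 36.9 Ω (inductive)

λ = v/f = 0.79·c / 53 MHz = 4.47 m
βl = 2π·l/λ = 2π × 0.351 = 126°
tan(βl) = -1.36
For an open-ended stub, Z_in = −jZ_0·cot(βl) = −jZ_0/tan(βl)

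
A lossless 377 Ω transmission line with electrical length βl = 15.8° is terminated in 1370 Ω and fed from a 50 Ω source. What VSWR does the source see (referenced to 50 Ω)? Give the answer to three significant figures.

VSWR ≈ 25.6

tan(βl) = 0.283
Z_in = Z_0·(Z_L + jZ_0·tanβl)/(Z_0 + jZ_L·tanβl) = 719 − j633 Ω
Γ_s = (Z_in − Z_s)/(Z_in + Z_s) = (669 − j633)/(769 − j633), |Γ_s| = 0.925
VSWR = (1 + |Γ_s|)/(1 − |Γ_s|)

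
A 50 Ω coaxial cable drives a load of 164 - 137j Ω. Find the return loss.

RL ≈ 3.08 dB

Γ = (114 − j137)/(214 − j137), |Γ| = 0.701
RL = −20·log₁₀|Γ| = −20·log₁₀(0.701)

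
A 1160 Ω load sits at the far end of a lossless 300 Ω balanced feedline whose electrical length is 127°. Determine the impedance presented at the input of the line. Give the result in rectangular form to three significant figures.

tan(βl) = tan(127°) = -1.33
Z_in = Z_0·(Z_L + jZ_0·tanβl)/(Z_0 + jZ_L·tanβl)
     = 300·(1160 − j398)/(300 − j1540)

Z_in ≈ 117 + j203 Ω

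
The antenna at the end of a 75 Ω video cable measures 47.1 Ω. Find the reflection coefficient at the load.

Γ = -0.229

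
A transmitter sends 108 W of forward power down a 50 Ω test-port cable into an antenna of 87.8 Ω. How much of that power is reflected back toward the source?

P_reflected ≈ 8.13 W

Γ = (87.8 − 50)/(87.8 + 50) = 0.274
|Γ|² = 0.0752
P_refl = |Γ|²·P_inc = 8.13 W, P_del = (1 − |Γ|²)·P_inc = 99.9 W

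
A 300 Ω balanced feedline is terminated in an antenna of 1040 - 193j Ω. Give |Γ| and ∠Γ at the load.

Γ ≈ 0.565 ∠ -6.42°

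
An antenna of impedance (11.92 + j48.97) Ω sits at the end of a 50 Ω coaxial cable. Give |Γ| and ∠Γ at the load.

Γ = (Z_L − Z_0)/(Z_L + Z_0) = (-38.08 + j48.97)/(61.92 + j48.97)
|Γ| = 62/78.9 = 0.786

Γ ≈ 0.786 ∠ 89.5°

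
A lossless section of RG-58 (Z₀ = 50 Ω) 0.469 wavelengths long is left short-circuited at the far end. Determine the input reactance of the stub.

X_in ≈ -9.86 Ω (capacitive)

βl = 2π × 0.469 = 169°
tan(βl) = -0.197
For a short-circuited stub, Z_in = jZ_0·tan(βl)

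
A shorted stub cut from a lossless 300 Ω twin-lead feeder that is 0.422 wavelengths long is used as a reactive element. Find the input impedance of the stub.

Z_in ≈ −j160 Ω

βl = 2π × 0.422 = 152°
tan(βl) = -0.534
For a shorted stub, Z_in = jZ_0·tan(βl)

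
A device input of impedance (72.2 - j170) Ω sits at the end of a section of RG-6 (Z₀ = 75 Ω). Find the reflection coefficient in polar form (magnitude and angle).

Γ ≈ 0.756 ∠ -41.8°

Γ = (Z_L − Z_0)/(Z_L + Z_0) = (-2.8 − j170)/(147.2 − j170)
|Γ| = 170/225 = 0.756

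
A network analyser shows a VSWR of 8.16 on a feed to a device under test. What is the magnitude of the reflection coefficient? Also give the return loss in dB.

|Γ| = (S − 1)/(S + 1) = (8.16 − 1)/(8.16 + 1) = 7.16/9.16
RL = −20·log₁₀|Γ| = −20·log₁₀(0.782)

|Γ| ≈ 0.782; return loss ≈ 2.14 dB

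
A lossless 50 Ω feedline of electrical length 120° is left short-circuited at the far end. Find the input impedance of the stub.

tan(βl) = -1.73
For a short-circuited stub, Z_in = jZ_0·tan(βl)

Z_in ≈ −j86.6 Ω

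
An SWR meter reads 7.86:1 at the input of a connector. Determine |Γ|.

|Γ| ≈ 0.774

|Γ| = (S − 1)/(S + 1) = (7.86 − 1)/(7.86 + 1) = 6.86/8.86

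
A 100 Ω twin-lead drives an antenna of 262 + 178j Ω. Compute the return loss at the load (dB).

Γ = (162 + j178)/(362 + j178), |Γ| = 0.597
RL = −20·log₁₀|Γ| = −20·log₁₀(0.597)

RL ≈ 4.49 dB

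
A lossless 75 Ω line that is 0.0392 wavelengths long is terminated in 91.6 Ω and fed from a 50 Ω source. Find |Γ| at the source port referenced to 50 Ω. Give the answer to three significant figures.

βl = 2π × 0.0392 = 14.1°
tan(βl) = 0.251
Z_in = Z_0·(Z_L + jZ_0·tanβl)/(Z_0 + jZ_L·tanβl) = 89 − j8.47 Ω
Γ_s = (Z_in − Z_s)/(Z_in + Z_s) = (39 − j8.47)/(139 − j8.47), |Γ_s| = 0.287

|Γ| ≈ 0.287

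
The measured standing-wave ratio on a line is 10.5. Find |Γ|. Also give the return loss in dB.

|Γ| = (S − 1)/(S + 1) = (10.5 − 1)/(10.5 + 1) = 9.5/11.5
RL = −20·log₁₀|Γ| = −20·log₁₀(0.826)

|Γ| ≈ 0.826; return loss ≈ 1.66 dB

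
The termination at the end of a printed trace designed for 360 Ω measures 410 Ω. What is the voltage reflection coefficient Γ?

Γ = (Z_L − Z_0)/(Z_L + Z_0) = (410 − 360)/(410 + 360) = 50/770

Γ = 0.0649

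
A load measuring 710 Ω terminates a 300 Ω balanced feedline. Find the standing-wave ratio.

Γ = (710 − 300)/(710 + 300) = 0.406
VSWR = (1 + 0.406)/(1 − 0.406)

VSWR ≈ 2.37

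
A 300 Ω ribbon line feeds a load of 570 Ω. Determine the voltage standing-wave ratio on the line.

Γ = (570 − 300)/(570 + 300) = 0.31
VSWR = (1 + 0.31)/(1 − 0.31)

VSWR ≈ 1.9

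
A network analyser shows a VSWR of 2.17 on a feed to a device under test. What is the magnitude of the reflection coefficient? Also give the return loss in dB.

|Γ| = (S − 1)/(S + 1) = (2.17 − 1)/(2.17 + 1) = 1.17/3.17
RL = −20·log₁₀|Γ| = −20·log₁₀(0.369)

|Γ| ≈ 0.369; return loss ≈ 8.66 dB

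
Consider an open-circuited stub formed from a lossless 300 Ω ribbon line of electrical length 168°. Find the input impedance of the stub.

tan(βl) = -0.213
For an open-circuited stub, Z_in = −jZ_0·cot(βl) = −jZ_0/tan(βl)

Z_in ≈ +j1410 Ω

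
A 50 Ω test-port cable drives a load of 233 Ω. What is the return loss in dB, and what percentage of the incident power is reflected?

RL ≈ 3.79 dB; 41.8% of incident power reflected

Γ = (233 − 50)/(233 + 50) = 0.647
RL = −20·log₁₀(0.647) = 3.79 dB
P_refl/P_inc = |Γ|² = 0.418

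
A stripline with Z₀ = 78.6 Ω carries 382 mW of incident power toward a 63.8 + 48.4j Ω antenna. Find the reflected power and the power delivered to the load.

|Γ| = |(-14.8 + j48.4)/(142.4 + j48.4)| = 0.337
|Γ|² = 0.113
P_refl = |Γ|²·P_inc = 43.3 mW, P_del = (1 − |Γ|²)·P_inc = 339 mW

P_reflected ≈ 43.3 mW; P_delivered ≈ 339 mW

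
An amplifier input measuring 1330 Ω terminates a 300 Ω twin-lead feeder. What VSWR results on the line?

VSWR ≈ 4.43

Γ = (1330 − 300)/(1330 + 300) = 0.632
VSWR = (1 + 0.632)/(1 − 0.632)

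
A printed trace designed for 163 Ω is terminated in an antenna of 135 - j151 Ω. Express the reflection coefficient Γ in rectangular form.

Γ = (Z_L − Z_0)/(Z_L + Z_0) = (-28 − j151)/(298 − j151)

Γ ≈ 0.13 − j0.441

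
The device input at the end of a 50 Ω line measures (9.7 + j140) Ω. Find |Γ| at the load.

Γ = (Z_L − Z_0)/(Z_L + Z_0) = (-40.3 + j140)/(59.7 + j140)
|Γ| = 146/152

|Γ| ≈ 0.957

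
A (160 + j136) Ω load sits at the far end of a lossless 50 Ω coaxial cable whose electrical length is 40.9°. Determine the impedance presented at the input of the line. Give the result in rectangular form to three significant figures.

tan(βl) = tan(40.9°) = 0.866
Z_in = Z_0·(Z_L + jZ_0·tanβl)/(Z_0 + jZ_L·tanβl)
     = 50·(160 + j179)/(-67.8 + j139)

Z_in ≈ 29.4 − j72.1 Ω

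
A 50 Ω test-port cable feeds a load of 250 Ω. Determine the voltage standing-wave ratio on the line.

Γ = (250 − 50)/(250 + 50) = 0.667
VSWR = (1 + 0.667)/(1 − 0.667)

VSWR ≈ 5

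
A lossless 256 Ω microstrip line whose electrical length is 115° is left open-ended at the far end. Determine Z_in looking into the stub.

Z_in ≈ +j119 Ω

tan(βl) = -2.14
For an open-ended stub, Z_in = −jZ_0·cot(βl) = −jZ_0/tan(βl)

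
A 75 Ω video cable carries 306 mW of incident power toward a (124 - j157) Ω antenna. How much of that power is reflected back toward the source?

P_reflected ≈ 129 mW

|Γ| = |(49 − j157)/(199 − j157)| = 0.649
|Γ|² = 0.421
P_refl = |Γ|²·P_inc = 129 mW, P_del = (1 − |Γ|²)·P_inc = 177 mW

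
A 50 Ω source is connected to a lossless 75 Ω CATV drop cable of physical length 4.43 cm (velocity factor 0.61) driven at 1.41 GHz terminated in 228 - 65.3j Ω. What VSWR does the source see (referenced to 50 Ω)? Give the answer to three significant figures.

λ = v/f = 0.61·c / 1.41 GHz = 0.13 m
βl = 2π·l/λ = 2π × 0.341 = 123°
tan(βl) = -1.55
Z_in = Z_0·(Z_L + jZ_0·tanβl)/(Z_0 + jZ_L·tanβl) = 34.8 + j51 Ω
Γ_s = (Z_in − Z_s)/(Z_in + Z_s) = (-15.2 + j51)/(84.8 + j51), |Γ_s| = 0.538
VSWR = (1 + |Γ_s|)/(1 − |Γ_s|)

VSWR ≈ 3.33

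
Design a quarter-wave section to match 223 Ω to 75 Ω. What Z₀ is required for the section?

Z_qwt ≈ 129 Ω

Z_qwt = √(Z_0·R_L) = √(75 × 223) = √16720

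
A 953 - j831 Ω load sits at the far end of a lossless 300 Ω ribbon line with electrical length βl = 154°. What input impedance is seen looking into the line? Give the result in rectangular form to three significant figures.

tan(βl) = tan(154°) = -0.488
Z_in = Z_0·(Z_L + jZ_0·tanβl)/(Z_0 + jZ_L·tanβl)
     = 300·(953 − j977)/(-105 − j465)

Z_in ≈ 467 + j721 Ω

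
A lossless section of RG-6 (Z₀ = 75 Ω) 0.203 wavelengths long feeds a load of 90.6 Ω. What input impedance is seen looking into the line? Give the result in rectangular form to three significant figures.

Z_in ≈ 63.8 − j6.75 Ω

βl = 2π × 0.203 = 73.1°
tan(βl) = tan(73.1°) = 3.29
Z_in = Z_0·(Z_L + jZ_0·tanβl)/(Z_0 + jZ_L·tanβl)
     = 75·(90.6 + j247)/(75 + j298)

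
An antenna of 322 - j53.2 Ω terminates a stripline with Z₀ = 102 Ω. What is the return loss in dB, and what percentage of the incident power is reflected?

Γ = (220 − j53.2)/(424 − j53.2), |Γ| = 0.53
RL = −20·log₁₀(0.53) = 5.52 dB
P_refl/P_inc = |Γ|² = 0.281

RL ≈ 5.52 dB; 28.1% of incident power reflected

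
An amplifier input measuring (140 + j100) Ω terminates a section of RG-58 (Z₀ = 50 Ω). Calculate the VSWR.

VSWR ≈ 4.36

Γ = (Z_L − Z_0)/(Z_L + Z_0) = (90 + j100)/(190 + j100)
|Γ| = 135/215 = 0.627
VSWR = (1 + |Γ|)/(1 − |Γ|) = 1.63/0.373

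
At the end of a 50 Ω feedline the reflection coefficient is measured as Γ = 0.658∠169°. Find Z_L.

Z_L = Z_0·(1 + Γ)/(1 − Γ) = 50·(0.354 + j0.126)/(1.65 − j0.126)

Z_L ≈ 10.4 + j4.61 Ω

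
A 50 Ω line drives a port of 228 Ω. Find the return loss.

Γ = (228 − 50)/(228 + 50) = 0.64
RL = −20·log₁₀|Γ| = −20·log₁₀(0.64)

RL ≈ 3.87 dB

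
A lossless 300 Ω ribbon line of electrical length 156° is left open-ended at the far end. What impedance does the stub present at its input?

Z_in ≈ +j674 Ω

tan(βl) = -0.445
For an open-ended stub, Z_in = −jZ_0·cot(βl) = −jZ_0/tan(βl)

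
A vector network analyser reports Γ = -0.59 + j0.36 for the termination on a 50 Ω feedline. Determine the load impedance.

Z_L = Z_0·(1 + Γ)/(1 − Γ) = 50·(0.41 + j0.36)/(1.59 − j0.36)

Z_L ≈ 9.83 + j13.5 Ω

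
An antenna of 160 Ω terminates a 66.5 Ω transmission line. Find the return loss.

Γ = (160 − 66.5)/(160 + 66.5) = 0.413
RL = −20·log₁₀|Γ| = −20·log₁₀(0.413)

RL ≈ 7.69 dB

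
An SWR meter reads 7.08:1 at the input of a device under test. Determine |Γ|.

|Γ| ≈ 0.752

|Γ| = (S − 1)/(S + 1) = (7.08 − 1)/(7.08 + 1) = 6.08/8.08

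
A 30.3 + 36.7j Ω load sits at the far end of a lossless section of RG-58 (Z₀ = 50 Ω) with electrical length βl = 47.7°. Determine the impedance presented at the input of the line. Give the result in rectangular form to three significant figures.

Z_in ≈ 139 − j5.11 Ω

tan(βl) = tan(47.7°) = 1.1
Z_in = Z_0·(Z_L + jZ_0·tanβl)/(Z_0 + jZ_L·tanβl)
     = 50·(30.3 + j91.6)/(9.67 + j33.3)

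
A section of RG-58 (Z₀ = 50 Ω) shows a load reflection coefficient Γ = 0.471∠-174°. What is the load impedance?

Z_L = Z_0·(1 + Γ)/(1 − Γ) = 50·(0.532 − j0.0492)/(1.47 + j0.0492)

Z_L ≈ 18 − j2.28 Ω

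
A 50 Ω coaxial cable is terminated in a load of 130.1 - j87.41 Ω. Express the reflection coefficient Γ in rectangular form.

Γ ≈ 0.551 − j0.218

Γ = (Z_L − Z_0)/(Z_L + Z_0) = (80.1 − j87.41)/(180.1 − j87.41)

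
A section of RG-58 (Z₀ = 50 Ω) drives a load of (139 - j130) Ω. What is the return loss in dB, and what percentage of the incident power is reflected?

RL ≈ 3.26 dB; 47.2% of incident power reflected

Γ = (89 − j130)/(189 − j130), |Γ| = 0.687
RL = −20·log₁₀(0.687) = 3.26 dB
P_refl/P_inc = |Γ|² = 0.472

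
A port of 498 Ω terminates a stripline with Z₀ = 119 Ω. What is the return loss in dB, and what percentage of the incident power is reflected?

Γ = (498 − 119)/(498 + 119) = 0.614
RL = −20·log₁₀(0.614) = 4.23 dB
P_refl/P_inc = |Γ|² = 0.377

RL ≈ 4.23 dB; 37.7% of incident power reflected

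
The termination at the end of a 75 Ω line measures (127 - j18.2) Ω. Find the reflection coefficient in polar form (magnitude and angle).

Γ ≈ 0.272 ∠ -14.1°

Γ = (Z_L − Z_0)/(Z_L + Z_0) = (52 − j18.2)/(202 − j18.2)
|Γ| = 55.1/203 = 0.272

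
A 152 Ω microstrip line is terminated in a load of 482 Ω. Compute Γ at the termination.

Γ = 0.521

Γ = (Z_L − Z_0)/(Z_L + Z_0) = (482 − 152)/(482 + 152) = 330/634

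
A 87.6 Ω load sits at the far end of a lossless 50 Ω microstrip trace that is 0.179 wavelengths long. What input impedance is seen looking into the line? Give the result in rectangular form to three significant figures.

Z_in ≈ 32.6 − j15 Ω

βl = 2π × 0.179 = 64.4°
tan(βl) = tan(64.4°) = 2.09
Z_in = Z_0·(Z_L + jZ_0·tanβl)/(Z_0 + jZ_L·tanβl)
     = 50·(87.6 + j105)/(50 + j183)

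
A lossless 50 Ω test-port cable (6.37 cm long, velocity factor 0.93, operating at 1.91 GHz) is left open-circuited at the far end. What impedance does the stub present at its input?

Z_in ≈ +j118 Ω

λ = v/f = 0.93·c / 1.91 GHz = 0.146 m
βl = 2π·l/λ = 2π × 0.436 = 157°
tan(βl) = -0.425
For an open-circuited stub, Z_in = −jZ_0·cot(βl) = −jZ_0/tan(βl)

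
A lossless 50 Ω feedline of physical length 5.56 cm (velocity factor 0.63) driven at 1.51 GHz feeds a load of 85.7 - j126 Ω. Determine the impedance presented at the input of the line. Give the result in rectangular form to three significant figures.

λ = v/f = 0.63·c / 1.51 GHz = 0.125 m
βl = 2π·l/λ = 2π × 0.444 = 160°
tan(βl) = tan(160°) = -0.366
Z_in = Z_0·(Z_L + jZ_0·tanβl)/(Z_0 + jZ_L·tanβl)
     = 50·(85.7 − j144)/(3.93 − j31.3)

Z_in ≈ 244 + j106 Ω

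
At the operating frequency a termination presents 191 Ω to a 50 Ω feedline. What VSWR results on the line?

For a purely resistive load, VSWR = R_L/Z_0 or Z_0/R_L (whichever > 1) = 191/50

VSWR ≈ 3.82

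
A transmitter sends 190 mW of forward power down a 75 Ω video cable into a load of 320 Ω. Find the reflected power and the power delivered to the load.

P_reflected ≈ 73.1 mW; P_delivered ≈ 117 mW

Γ = (320 − 75)/(320 + 75) = 0.62
|Γ|² = 0.385
P_refl = |Γ|²·P_inc = 73.1 mW, P_del = (1 − |Γ|²)·P_inc = 117 mW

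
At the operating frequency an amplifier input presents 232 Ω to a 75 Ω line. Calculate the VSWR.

VSWR ≈ 3.09

For a purely resistive load, VSWR = R_L/Z_0 or Z_0/R_L (whichever > 1) = 232/75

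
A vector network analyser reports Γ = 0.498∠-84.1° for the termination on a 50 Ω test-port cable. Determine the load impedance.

Z_L = Z_0·(1 + Γ)/(1 − Γ) = 50·(1.05 − j0.495)/(0.949 + j0.495)

Z_L ≈ 32.8 − j43.2 Ω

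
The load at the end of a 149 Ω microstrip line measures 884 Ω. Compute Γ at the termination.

Γ = 0.712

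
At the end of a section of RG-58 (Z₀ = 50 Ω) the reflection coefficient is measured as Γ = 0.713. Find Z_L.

Z_L = Z_0·(1 + Γ)/(1 − Γ) = 50·(1.71)/(0.287)

Z_L ≈ 298 Ω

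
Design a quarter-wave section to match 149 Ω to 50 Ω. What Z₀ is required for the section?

Z_qwt ≈ 86.3 Ω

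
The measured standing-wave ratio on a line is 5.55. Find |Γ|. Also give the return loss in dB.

|Γ| = (S − 1)/(S + 1) = (5.55 − 1)/(5.55 + 1) = 4.55/6.55
RL = −20·log₁₀|Γ| = −20·log₁₀(0.695)

|Γ| ≈ 0.695; return loss ≈ 3.16 dB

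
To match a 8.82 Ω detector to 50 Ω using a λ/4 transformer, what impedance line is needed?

Z_qwt ≈ 21 Ω

Z_qwt = √(Z_0·R_L) = √(50 × 8.82) = √441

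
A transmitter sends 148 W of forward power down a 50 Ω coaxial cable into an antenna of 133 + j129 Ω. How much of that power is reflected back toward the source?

|Γ| = |(83 + j129)/(183 + j129)| = 0.685
|Γ|² = 0.469
P_refl = |Γ|²·P_inc = 69.5 W, P_del = (1 − |Γ|²)·P_inc = 78.5 W

P_reflected ≈ 69.5 W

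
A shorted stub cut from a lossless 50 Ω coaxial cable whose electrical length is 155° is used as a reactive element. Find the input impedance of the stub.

tan(βl) = -0.466
For a shorted stub, Z_in = jZ_0·tan(βl)

Z_in ≈ −j23.3 Ω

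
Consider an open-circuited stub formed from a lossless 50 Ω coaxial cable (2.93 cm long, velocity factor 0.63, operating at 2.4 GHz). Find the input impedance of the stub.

Z_in ≈ +j48.2 Ω

λ = v/f = 0.63·c / 2.4 GHz = 0.0788 m
βl = 2π·l/λ = 2π × 0.372 = 134°
tan(βl) = -1.04
For an open-circuited stub, Z_in = −jZ_0·cot(βl) = −jZ_0/tan(βl)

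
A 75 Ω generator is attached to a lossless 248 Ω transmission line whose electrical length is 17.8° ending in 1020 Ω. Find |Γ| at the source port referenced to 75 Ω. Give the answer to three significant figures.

tan(βl) = 0.321
Z_in = Z_0·(Z_L + jZ_0·tanβl)/(Z_0 + jZ_L·tanβl) = 410 − j462 Ω
Γ_s = (Z_in − Z_s)/(Z_in + Z_s) = (335 − j462)/(485 − j462), |Γ_s| = 0.852

|Γ| ≈ 0.852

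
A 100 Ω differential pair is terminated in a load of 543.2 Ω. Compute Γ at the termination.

Γ = 0.689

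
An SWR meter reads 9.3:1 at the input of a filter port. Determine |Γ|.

|Γ| ≈ 0.806

|Γ| = (S − 1)/(S + 1) = (9.3 − 1)/(9.3 + 1) = 8.3/10.3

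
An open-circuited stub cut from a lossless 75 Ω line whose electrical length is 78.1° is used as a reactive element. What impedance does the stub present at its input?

Z_in ≈ −j15.8 Ω

tan(βl) = 4.75
For an open-circuited stub, Z_in = −jZ_0·cot(βl) = −jZ_0/tan(βl)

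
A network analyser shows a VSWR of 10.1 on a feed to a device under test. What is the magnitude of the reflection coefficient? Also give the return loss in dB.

|Γ| = (S − 1)/(S + 1) = (10.1 − 1)/(10.1 + 1) = 9.1/11.1
RL = −20·log₁₀|Γ| = −20·log₁₀(0.82)

|Γ| ≈ 0.82; return loss ≈ 1.73 dB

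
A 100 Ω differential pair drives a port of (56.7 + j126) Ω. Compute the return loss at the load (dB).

RL ≈ 3.57 dB

Γ = (-43.3 + j126)/(156.7 + j126), |Γ| = 0.663
RL = −20·log₁₀|Γ| = −20·log₁₀(0.663)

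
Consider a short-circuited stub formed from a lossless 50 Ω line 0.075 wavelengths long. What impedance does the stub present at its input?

βl = 2π × 0.075 = 27°
tan(βl) = 0.51
For a short-circuited stub, Z_in = jZ_0·tan(βl)

Z_in ≈ +j25.5 Ω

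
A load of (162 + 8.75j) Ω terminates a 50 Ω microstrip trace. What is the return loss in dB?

RL ≈ 5.52 dB

Γ = (112 + j8.75)/(212 + j8.75), |Γ| = 0.529
RL = −20·log₁₀|Γ| = −20·log₁₀(0.529)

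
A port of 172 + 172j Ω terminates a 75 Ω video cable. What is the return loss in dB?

RL ≈ 3.66 dB

Γ = (97 + j172)/(247 + j172), |Γ| = 0.656
RL = −20·log₁₀|Γ| = −20·log₁₀(0.656)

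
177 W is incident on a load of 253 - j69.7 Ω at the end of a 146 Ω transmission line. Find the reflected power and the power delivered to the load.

|Γ| = |(107 − j69.7)/(399 − j69.7)| = 0.315
|Γ|² = 0.0994
P_refl = |Γ|²·P_inc = 17.6 W, P_del = (1 − |Γ|²)·P_inc = 159 W

P_reflected ≈ 17.6 W; P_delivered ≈ 159 W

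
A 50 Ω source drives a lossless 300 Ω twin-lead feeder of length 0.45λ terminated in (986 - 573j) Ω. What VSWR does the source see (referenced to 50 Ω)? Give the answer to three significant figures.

VSWR ≈ 26.1

βl = 2π × 0.45 = 162°
tan(βl) = -0.325
Z_in = Z_0·(Z_L + jZ_0·tanβl)/(Z_0 + jZ_L·tanβl) = 849 + j622 Ω
Γ_s = (Z_in − Z_s)/(Z_in + Z_s) = (799 + j622)/(899 + j622), |Γ_s| = 0.926
VSWR = (1 + |Γ_s|)/(1 − |Γ_s|)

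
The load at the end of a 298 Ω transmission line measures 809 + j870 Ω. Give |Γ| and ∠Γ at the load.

Γ ≈ 0.717 ∠ 21.4°

Γ = (Z_L − Z_0)/(Z_L + Z_0) = (511 + j870)/(1107 + j870)
|Γ| = 1010/1410 = 0.717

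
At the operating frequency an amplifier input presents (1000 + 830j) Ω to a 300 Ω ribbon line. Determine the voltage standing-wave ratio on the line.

Γ = (Z_L − Z_0)/(Z_L + Z_0) = (700 + j830)/(1300 + j830)
|Γ| = 1090/1540 = 0.704
VSWR = (1 + |Γ|)/(1 − |Γ|) = 1.7/0.296

VSWR ≈ 5.76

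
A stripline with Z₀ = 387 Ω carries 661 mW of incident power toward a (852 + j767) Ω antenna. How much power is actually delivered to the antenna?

P_delivered ≈ 411 mW

|Γ| = |(465 + j767)/(1239 + j767)| = 0.616
|Γ|² = 0.379
P_refl = |Γ|²·P_inc = 250 mW, P_del = (1 − |Γ|²)·P_inc = 411 mW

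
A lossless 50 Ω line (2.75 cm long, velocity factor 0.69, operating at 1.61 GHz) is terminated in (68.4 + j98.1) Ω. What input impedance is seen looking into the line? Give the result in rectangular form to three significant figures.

Z_in ≈ 14.8 − j30.3 Ω

λ = v/f = 0.69·c / 1.61 GHz = 0.129 m
βl = 2π·l/λ = 2π × 0.214 = 77°
tan(βl) = tan(77°) = 4.33
Z_in = Z_0·(Z_L + jZ_0·tanβl)/(Z_0 + jZ_L·tanβl)
     = 50·(68.4 + j315)/(-375 + j296)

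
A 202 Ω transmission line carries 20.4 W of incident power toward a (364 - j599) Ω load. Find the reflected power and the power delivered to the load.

|Γ| = |(162 − j599)/(566 − j599)| = 0.753
|Γ|² = 0.567
P_refl = |Γ|²·P_inc = 11.6 W, P_del = (1 − |Γ|²)·P_inc = 8.83 W

P_reflected ≈ 11.6 W; P_delivered ≈ 8.83 W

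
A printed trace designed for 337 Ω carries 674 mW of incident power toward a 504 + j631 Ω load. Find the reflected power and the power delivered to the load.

|Γ| = |(167 + j631)/(841 + j631)| = 0.621
|Γ|² = 0.385
P_refl = |Γ|²·P_inc = 260 mW, P_del = (1 − |Γ|²)·P_inc = 414 mW

P_reflected ≈ 260 mW; P_delivered ≈ 414 mW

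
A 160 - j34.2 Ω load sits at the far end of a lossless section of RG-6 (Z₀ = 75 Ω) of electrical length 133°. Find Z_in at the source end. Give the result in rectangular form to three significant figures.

Z_in ≈ 62.6 + j56 Ω

tan(βl) = tan(133°) = -1.07
Z_in = Z_0·(Z_L + jZ_0·tanβl)/(Z_0 + jZ_L·tanβl)
     = 75·(160 − j115)/(38.3 − j172)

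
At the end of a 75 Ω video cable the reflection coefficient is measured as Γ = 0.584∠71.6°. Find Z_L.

Z_L = Z_0·(1 + Γ)/(1 − Γ) = 75·(1.18 + j0.554)/(0.816 − j0.554)

Z_L ≈ 50.8 + j85.5 Ω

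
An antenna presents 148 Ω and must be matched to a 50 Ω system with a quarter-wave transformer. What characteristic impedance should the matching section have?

Z_qwt ≈ 86 Ω

Z_qwt = √(Z_0·R_L) = √(50 × 148) = √7400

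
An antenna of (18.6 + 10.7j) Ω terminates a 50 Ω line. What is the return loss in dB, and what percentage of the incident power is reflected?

RL ≈ 6.42 dB; 22.8% of incident power reflected

Γ = (-31.4 + j10.7)/(68.6 + j10.7), |Γ| = 0.478
RL = −20·log₁₀(0.478) = 6.42 dB
P_refl/P_inc = |Γ|² = 0.228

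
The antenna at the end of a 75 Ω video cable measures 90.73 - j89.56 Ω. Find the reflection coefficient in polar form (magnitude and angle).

Γ = (Z_L − Z_0)/(Z_L + Z_0) = (15.73 − j89.56)/(165.7 − j89.56)
|Γ| = 90.9/188 = 0.483

Γ ≈ 0.483 ∠ -51.7°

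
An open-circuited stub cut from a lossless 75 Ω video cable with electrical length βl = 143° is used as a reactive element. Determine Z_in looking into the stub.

tan(βl) = -0.754
For an open-circuited stub, Z_in = −jZ_0·cot(βl) = −jZ_0/tan(βl)

Z_in ≈ +j99.5 Ω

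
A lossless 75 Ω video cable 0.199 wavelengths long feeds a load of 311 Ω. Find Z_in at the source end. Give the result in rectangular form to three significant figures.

Z_in ≈ 20 − j23.3 Ω

βl = 2π × 0.199 = 71.6°
tan(βl) = tan(71.6°) = 3.01
Z_in = Z_0·(Z_L + jZ_0·tanβl)/(Z_0 + jZ_L·tanβl)
     = 75·(311 + j226)/(75 + j937)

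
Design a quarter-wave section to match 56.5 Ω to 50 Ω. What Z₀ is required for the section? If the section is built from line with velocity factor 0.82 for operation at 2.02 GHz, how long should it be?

Z_qwt ≈ 53.2 Ω; length ≈ 3.04 cm

Z_qwt = √(Z_0·R_L) = √(50 × 56.5) = √2825
λ = 0.82·c/f = 0.122 m, so l = λ/4 = 0.0304 m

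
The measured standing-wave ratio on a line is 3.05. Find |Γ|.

|Γ| = (S − 1)/(S + 1) = (3.05 − 1)/(3.05 + 1) = 2.05/4.05

|Γ| ≈ 0.506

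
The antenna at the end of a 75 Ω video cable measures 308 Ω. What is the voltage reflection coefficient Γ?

Γ = (Z_L − Z_0)/(Z_L + Z_0) = (308 − 75)/(308 + 75) = 233/383

Γ = 0.608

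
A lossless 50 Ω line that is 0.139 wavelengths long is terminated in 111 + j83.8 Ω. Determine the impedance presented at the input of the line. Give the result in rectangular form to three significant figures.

βl = 2π × 0.139 = 50°
tan(βl) = tan(50°) = 1.19
Z_in = Z_0·(Z_L + jZ_0·tanβl)/(Z_0 + jZ_L·tanβl)
     = 50·(111 + j143)/(-50 + j132)

Z_in ≈ 33.6 − j54.6 Ω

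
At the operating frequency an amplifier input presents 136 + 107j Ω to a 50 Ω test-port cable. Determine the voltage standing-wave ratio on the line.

VSWR ≈ 4.55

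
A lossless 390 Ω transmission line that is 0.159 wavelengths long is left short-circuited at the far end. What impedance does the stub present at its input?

Z_in ≈ +j606 Ω

βl = 2π × 0.159 = 57.2°
tan(βl) = 1.55
For a short-circuited stub, Z_in = jZ_0·tan(βl)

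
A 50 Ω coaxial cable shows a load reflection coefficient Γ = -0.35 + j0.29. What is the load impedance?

Z_L ≈ 20.8 + j15.2 Ω

Z_L = Z_0·(1 + Γ)/(1 − Γ) = 50·(0.65 + j0.29)/(1.35 − j0.29)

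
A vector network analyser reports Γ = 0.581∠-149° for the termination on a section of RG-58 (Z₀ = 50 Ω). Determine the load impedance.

Z_L ≈ 14.2 − j12.8 Ω

Z_L = Z_0·(1 + Γ)/(1 − Γ) = 50·(0.502 − j0.299)/(1.5 + j0.299)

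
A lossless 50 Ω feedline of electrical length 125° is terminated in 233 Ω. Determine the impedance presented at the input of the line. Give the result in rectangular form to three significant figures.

tan(βl) = tan(125°) = -1.43
Z_in = Z_0·(Z_L + jZ_0·tanβl)/(Z_0 + jZ_L·tanβl)
     = 50·(233 − j71.4)/(50 − j333)

Z_in ≈ 15.6 + j32.7 Ω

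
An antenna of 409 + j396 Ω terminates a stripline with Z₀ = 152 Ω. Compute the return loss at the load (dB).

Γ = (257 + j396)/(561 + j396), |Γ| = 0.687
RL = −20·log₁₀|Γ| = −20·log₁₀(0.687)

RL ≈ 3.25 dB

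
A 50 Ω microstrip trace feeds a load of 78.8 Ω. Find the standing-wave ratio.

Γ = (78.8 − 50)/(78.8 + 50) = 0.224
VSWR = (1 + 0.224)/(1 − 0.224)

VSWR ≈ 1.58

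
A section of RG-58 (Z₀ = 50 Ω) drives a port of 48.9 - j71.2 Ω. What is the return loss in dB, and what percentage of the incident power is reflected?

RL ≈ 4.67 dB; 34.1% of incident power reflected

Γ = (-1.1 − j71.2)/(98.9 − j71.2), |Γ| = 0.584
RL = −20·log₁₀(0.584) = 4.67 dB
P_refl/P_inc = |Γ|² = 0.341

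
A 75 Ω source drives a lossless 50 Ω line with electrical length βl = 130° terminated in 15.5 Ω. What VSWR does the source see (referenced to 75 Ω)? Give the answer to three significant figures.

tan(βl) = -1.19
Z_in = Z_0·(Z_L + jZ_0·tanβl)/(Z_0 + jZ_L·tanβl) = 33 − j47.4 Ω
Γ_s = (Z_in − Z_s)/(Z_in + Z_s) = (-42 − j47.4)/(108 − j47.4), |Γ_s| = 0.537
VSWR = (1 + |Γ_s|)/(1 − |Γ_s|)

VSWR ≈ 3.32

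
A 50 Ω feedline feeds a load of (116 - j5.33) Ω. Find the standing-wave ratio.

Γ = (Z_L − Z_0)/(Z_L + Z_0) = (66 − j5.33)/(166 − j5.33)
|Γ| = 66.2/166 = 0.399
VSWR = (1 + |Γ|)/(1 − |Γ|) = 1.4/0.601

VSWR ≈ 2.33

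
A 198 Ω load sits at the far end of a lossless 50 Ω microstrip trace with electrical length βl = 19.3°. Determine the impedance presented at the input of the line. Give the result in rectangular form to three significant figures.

Z_in ≈ 76 − j87.9 Ω

tan(βl) = tan(19.3°) = 0.35
Z_in = Z_0·(Z_L + jZ_0·tanβl)/(Z_0 + jZ_L·tanβl)
     = 50·(198 + j17.5)/(50 + j69.3)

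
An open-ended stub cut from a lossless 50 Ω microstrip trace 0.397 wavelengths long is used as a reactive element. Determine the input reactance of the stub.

X_in ≈ 66.2 Ω (inductive)

βl = 2π × 0.397 = 143°
tan(βl) = -0.756
For an open-ended stub, Z_in = −jZ_0·cot(βl) = −jZ_0/tan(βl)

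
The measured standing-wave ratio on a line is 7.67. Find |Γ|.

|Γ| = (S − 1)/(S + 1) = (7.67 − 1)/(7.67 + 1) = 6.67/8.67

|Γ| ≈ 0.769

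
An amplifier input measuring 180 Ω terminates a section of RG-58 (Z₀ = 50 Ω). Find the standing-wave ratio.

VSWR ≈ 3.6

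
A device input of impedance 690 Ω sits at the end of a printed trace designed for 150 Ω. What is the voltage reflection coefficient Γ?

Γ = 0.643

Γ = (Z_L − Z_0)/(Z_L + Z_0) = (690 − 150)/(690 + 150) = 540/840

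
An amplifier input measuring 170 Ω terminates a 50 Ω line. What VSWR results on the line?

Γ = (170 − 50)/(170 + 50) = 0.545
VSWR = (1 + 0.545)/(1 − 0.545)

VSWR ≈ 3.4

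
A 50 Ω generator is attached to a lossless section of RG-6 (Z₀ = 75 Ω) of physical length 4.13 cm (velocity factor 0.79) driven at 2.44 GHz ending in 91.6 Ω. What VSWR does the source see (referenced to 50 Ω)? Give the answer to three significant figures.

λ = v/f = 0.79·c / 2.44 GHz = 0.0971 m
βl = 2π·l/λ = 2π × 0.425 = 153°
tan(βl) = -0.508
Z_in = Z_0·(Z_L + jZ_0·tanβl)/(Z_0 + jZ_L·tanβl) = 83.2 + j13.5 Ω
Γ_s = (Z_in − Z_s)/(Z_in + Z_s) = (33.2 + j13.5)/(133 + j13.5), |Γ_s| = 0.268
VSWR = (1 + |Γ_s|)/(1 − |Γ_s|)

VSWR ≈ 1.73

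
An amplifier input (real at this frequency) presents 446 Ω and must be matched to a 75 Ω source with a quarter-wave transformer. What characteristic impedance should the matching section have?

Z_qwt = √(Z_0·R_L) = √(75 × 446) = √33450

Z_qwt ≈ 183 Ω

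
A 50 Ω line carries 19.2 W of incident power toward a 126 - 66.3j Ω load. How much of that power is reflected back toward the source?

|Γ| = |(76 − j66.3)/(176 − j66.3)| = 0.536
|Γ|² = 0.288
P_refl = |Γ|²·P_inc = 5.52 W, P_del = (1 − |Γ|²)·P_inc = 13.7 W

P_reflected ≈ 5.52 W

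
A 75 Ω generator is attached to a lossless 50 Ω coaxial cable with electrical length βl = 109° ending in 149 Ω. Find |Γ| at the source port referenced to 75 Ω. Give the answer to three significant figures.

|Γ| ≈ 0.617

tan(βl) = -2.9
Z_in = Z_0·(Z_L + jZ_0·tanβl)/(Z_0 + jZ_L·tanβl) = 18.5 + j15.1 Ω
Γ_s = (Z_in − Z_s)/(Z_in + Z_s) = (-56.5 + j15.1)/(93.5 + j15.1), |Γ_s| = 0.617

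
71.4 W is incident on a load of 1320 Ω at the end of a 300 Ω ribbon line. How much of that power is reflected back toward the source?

P_reflected ≈ 28.3 W

Γ = (1320 − 300)/(1320 + 300) = 0.63
|Γ|² = 0.396
P_refl = |Γ|²·P_inc = 28.3 W, P_del = (1 − |Γ|²)·P_inc = 43.1 W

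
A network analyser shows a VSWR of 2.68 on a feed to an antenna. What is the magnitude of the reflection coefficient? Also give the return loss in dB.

|Γ| = (S − 1)/(S + 1) = (2.68 − 1)/(2.68 + 1) = 1.68/3.68
RL = −20·log₁₀|Γ| = −20·log₁₀(0.457)

|Γ| ≈ 0.457; return loss ≈ 6.81 dB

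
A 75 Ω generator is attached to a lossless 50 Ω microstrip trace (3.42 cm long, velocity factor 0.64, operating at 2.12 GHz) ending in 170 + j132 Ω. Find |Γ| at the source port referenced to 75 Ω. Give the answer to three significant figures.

|Γ| ≈ 0.738

λ = v/f = 0.64·c / 2.12 GHz = 0.0906 m
βl = 2π·l/λ = 2π × 0.378 = 136°
tan(βl) = -0.968
Z_in = Z_0·(Z_L + jZ_0·tanβl)/(Z_0 + jZ_L·tanβl) = 14 + j36.5 Ω
Γ_s = (Z_in − Z_s)/(Z_in + Z_s) = (-61 + j36.5)/(89 + j36.5), |Γ_s| = 0.738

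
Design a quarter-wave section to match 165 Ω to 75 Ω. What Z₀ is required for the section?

Z_qwt = √(Z_0·R_L) = √(75 × 165) = √12380

Z_qwt ≈ 111 Ω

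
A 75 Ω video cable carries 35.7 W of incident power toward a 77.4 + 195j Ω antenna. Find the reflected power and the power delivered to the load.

P_reflected ≈ 22.2 W; P_delivered ≈ 13.5 W

|Γ| = |(2.4 + j195)/(152.4 + j195)| = 0.788
|Γ|² = 0.621
P_refl = |Γ|²·P_inc = 22.2 W, P_del = (1 − |Γ|²)·P_inc = 13.5 W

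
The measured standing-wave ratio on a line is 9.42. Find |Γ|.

|Γ| ≈ 0.808

|Γ| = (S − 1)/(S + 1) = (9.42 − 1)/(9.42 + 1) = 8.42/10.4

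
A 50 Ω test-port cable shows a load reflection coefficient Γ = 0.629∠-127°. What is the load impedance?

Z_L = Z_0·(1 + Γ)/(1 − Γ) = 50·(0.621 − j0.502)/(1.38 + j0.502)

Z_L ≈ 14 − j23.3 Ω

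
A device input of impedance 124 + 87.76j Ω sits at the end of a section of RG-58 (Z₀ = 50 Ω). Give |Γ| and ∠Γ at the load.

Γ ≈ 0.589 ∠ 23.1°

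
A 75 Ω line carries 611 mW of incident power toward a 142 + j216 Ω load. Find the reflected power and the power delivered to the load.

P_reflected ≈ 333 mW; P_delivered ≈ 278 mW

|Γ| = |(67 + j216)/(217 + j216)| = 0.739
|Γ|² = 0.546
P_refl = |Γ|²·P_inc = 333 mW, P_del = (1 − |Γ|²)·P_inc = 278 mW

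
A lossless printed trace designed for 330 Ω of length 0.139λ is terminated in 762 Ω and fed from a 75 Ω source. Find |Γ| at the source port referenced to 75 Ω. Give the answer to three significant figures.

|Γ| ≈ 0.691

βl = 2π × 0.139 = 50°
tan(βl) = 1.19
Z_in = Z_0·(Z_L + jZ_0·tanβl)/(Z_0 + jZ_L·tanβl) = 215 − j199 Ω
Γ_s = (Z_in − Z_s)/(Z_in + Z_s) = (140 − j199)/(290 − j199), |Γ_s| = 0.691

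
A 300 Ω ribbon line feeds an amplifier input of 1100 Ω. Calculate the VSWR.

VSWR ≈ 3.67

For a purely resistive load, VSWR = R_L/Z_0 or Z_0/R_L (whichever > 1) = 1100/300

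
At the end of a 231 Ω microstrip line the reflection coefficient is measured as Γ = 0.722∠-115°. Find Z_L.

Z_L ≈ 51.9 − j142 Ω

Z_L = Z_0·(1 + Γ)/(1 − Γ) = 231·(0.695 − j0.654)/(1.31 + j0.654)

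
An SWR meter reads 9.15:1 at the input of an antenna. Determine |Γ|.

|Γ| ≈ 0.803

|Γ| = (S − 1)/(S + 1) = (9.15 − 1)/(9.15 + 1) = 8.15/10.2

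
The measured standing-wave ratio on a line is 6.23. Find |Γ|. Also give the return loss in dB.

|Γ| ≈ 0.723; return loss ≈ 2.81 dB

|Γ| = (S − 1)/(S + 1) = (6.23 − 1)/(6.23 + 1) = 5.23/7.23
RL = −20·log₁₀|Γ| = −20·log₁₀(0.723)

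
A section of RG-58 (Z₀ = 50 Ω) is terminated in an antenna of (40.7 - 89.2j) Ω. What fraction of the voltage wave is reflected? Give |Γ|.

Γ = (Z_L − Z_0)/(Z_L + Z_0) = (-9.3 − j89.2)/(90.7 − j89.2)
|Γ| = 89.7/127

|Γ| ≈ 0.705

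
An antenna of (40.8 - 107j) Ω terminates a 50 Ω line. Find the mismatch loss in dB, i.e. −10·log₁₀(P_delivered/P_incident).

Γ = (-9.2 − j107)/(90.8 − j107), |Γ| = 0.765
|Γ|² = 0.586, so P_del/P_inc = 1 − |Γ|² = 0.414
ML = −10·log₁₀(1 − |Γ|²)

mismatch loss ≈ 3.83 dB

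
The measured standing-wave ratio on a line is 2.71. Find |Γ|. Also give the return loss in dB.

|Γ| ≈ 0.461; return loss ≈ 6.73 dB

|Γ| = (S − 1)/(S + 1) = (2.71 − 1)/(2.71 + 1) = 1.71/3.71
RL = −20·log₁₀|Γ| = −20·log₁₀(0.461)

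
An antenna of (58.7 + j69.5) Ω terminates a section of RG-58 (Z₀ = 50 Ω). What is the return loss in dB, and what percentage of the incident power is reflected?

RL ≈ 5.31 dB; 29.5% of incident power reflected

Γ = (8.7 + j69.5)/(108.7 + j69.5), |Γ| = 0.543
RL = −20·log₁₀(0.543) = 5.31 dB
P_refl/P_inc = |Γ|² = 0.295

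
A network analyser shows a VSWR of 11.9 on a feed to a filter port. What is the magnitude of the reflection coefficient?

|Γ| = (S − 1)/(S + 1) = (11.9 − 1)/(11.9 + 1) = 10.9/12.9

|Γ| ≈ 0.845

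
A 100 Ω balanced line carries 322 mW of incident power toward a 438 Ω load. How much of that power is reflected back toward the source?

Γ = (438 − 100)/(438 + 100) = 0.628
|Γ|² = 0.395
P_refl = |Γ|²·P_inc = 127 mW, P_del = (1 − |Γ|²)·P_inc = 195 mW

P_reflected ≈ 127 mW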